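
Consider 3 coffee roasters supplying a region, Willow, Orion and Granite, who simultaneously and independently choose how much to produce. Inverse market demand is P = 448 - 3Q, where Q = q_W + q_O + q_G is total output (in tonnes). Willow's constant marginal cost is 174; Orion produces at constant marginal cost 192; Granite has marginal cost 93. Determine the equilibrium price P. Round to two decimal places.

226.75

Willow's profit: π_W = (448 - 3Q)q_W - (174q_W). Setting ∂π_W/∂q_W = 0: 274 - 6q_W - 3(q_O + q_G) = 0.
Orion's profit: π_O = (448 - 3Q)q_O - (192q_O). Setting ∂π_O/∂q_O = 0: 256 - 6q_O - 3(q_W + q_G) = 0.
Granite's profit: π_G = (448 - 3Q)q_G - (93q_G). Setting ∂π_G/∂q_G = 0: 355 - 6q_G - 3(q_W + q_O) = 0.
Summing all 3 equations gives 885 − 12Q = 0, hence Q = 295/4.
Back-substituting: q_W = (274 − 885/4)/3 = 211/12, q_O = (256 − 885/4)/3 = 139/12, q_G = (355 − 885/4)/3 = 535/12.
Total output Q = 295/4, so price P = 448 - 3·(295/4) = 907/4.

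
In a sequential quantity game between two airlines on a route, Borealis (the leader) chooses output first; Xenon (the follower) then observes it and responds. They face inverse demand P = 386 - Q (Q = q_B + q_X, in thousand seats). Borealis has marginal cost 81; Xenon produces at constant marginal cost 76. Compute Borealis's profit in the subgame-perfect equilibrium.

The follower Xenon best-responds to any q_B: π_X = (386 - Q)q_X - 76q_X.
∂π_X/∂q_X = 310 - q_B - 2q_X = 0 gives the reaction function q_X = (310 - q_B)/2.
The leader anticipates this reaction. Substituting into P = 386 - Q gives P = 231 - (1/2)q_B, so π_B = (231 - (1/2)q_B)q_B - 81q_B.
Leader FOC: 150 - q_B = 0, so q_B = 150.
Then q_X = (310 - 150)/2 = 80.
Price P = 386 - 230 = 156.
Borealis's profit: (156 - 81)·150 = 11250.

11250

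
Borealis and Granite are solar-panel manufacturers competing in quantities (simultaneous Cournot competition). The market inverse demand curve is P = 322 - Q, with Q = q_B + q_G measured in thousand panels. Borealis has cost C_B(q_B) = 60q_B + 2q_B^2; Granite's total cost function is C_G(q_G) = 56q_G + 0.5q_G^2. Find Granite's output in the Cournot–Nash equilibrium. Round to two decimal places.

Borealis's profit: π_B = (322 - Q)q_B - (60q_B + 2q_B²). Setting ∂π_B/∂q_B = 0: 262 - 6q_B - (q_G) = 0.
Granite's profit: π_G = (322 - Q)q_G - (56q_G + (1/2)q_G²). Setting ∂π_G/∂q_G = 0: 266 - 3q_G - (q_B) = 0.
Rearranging gives the reaction functions q_B = (262 - q_G)/6 and q_G = (266 - q_B)/3.
Substituting one into the other gives q_B = 520/17 and q_G = 1334/17.

78.47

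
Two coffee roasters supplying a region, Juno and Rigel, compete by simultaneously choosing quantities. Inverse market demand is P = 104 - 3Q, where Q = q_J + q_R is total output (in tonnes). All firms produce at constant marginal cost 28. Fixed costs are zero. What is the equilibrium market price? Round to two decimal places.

Each firm earns π_i = (104 - 3Q)q_i - 28q_i.
Setting ∂π_i/∂q_i = 0 with rivals' quantities fixed: 76 - 6q_i - 3q_j = 0.
With identical firms every q_j equals q_i, so q_j = q_i and 76 = 9q_i, giving q_i = 76/9.
Total output Q = 152/9, so price P = 104 - 3·(152/9) = 160/3.

53.33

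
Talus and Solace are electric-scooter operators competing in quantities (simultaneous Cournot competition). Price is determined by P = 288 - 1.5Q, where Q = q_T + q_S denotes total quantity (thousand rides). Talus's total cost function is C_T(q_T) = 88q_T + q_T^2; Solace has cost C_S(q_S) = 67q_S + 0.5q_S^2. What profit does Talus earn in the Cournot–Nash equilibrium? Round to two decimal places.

1741.66

Talus's profit: π_T = (288 - 1.5Q)q_T - (88q_T + q_T²). Setting ∂π_T/∂q_T = 0: 200 - 5q_T - (3/2)(q_S) = 0.
Solace's first-order condition: 221 - 4q_S - (3/2)(q_T) = 0.
Best responses: q_T = (200 - (3/2)q_S)/5, q_S = (221 - (3/2)q_T)/4.
Solving the pair: q_T = 1874/71, q_S = 45.3521.
Price P = 288 - (3/2)·71.7465 = 180.3803.
Talus's profit: 180.3803·(1874/71) - 88·(1874/71) - (1874/71)² = 1741.6564.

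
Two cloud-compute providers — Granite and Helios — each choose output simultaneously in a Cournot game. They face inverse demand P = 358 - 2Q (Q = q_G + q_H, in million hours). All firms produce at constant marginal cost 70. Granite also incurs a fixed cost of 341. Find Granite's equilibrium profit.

A representative firm's profit is π_i = q_i(358 - 2Q) - 70q_i.
Setting ∂π_i/∂q_i = 0 with rivals' quantities fixed: 288 - 4q_i - 2q_j = 0.
With identical firms every q_j equals q_i, so q_j = q_i and 288 = 6q_i, giving q_i = 48.
Price P = 358 - 2·96 = 166.
Granite's profit: (166 - 70)·48 - 341 = 4267.

4267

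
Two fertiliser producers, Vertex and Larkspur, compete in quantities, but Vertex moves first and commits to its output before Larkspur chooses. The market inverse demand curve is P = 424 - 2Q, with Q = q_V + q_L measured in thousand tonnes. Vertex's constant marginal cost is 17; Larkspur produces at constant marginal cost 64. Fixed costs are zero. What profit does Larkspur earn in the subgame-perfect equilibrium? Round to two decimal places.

Solve by backward induction. Given q_V, the follower Larkspur maximises π_L = (424 - 2q_V - 2q_L)q_L - 64q_L.
∂π_L/∂q_L = 360 - 2q_V - 4q_L = 0 gives the reaction function q_L = (360 - 2q_V)/4.
The leader anticipates this reaction. Substituting into P = 424 - 2Q gives P = 244 - q_V, so π_V = (244 - q_V)q_V - 17q_V.
Maximising: ∂π_V/∂q_V = 227 - 2q_V = 0, giving q_V = 227/2.
Then q_L = (360 - 2·(227/2))/4 = 133/4.
Price P = 424 - 2·(587/4) = 261/2.
Larkspur's profit: (261/2 - 64)·(133/4) = 2211.1250.

2211.13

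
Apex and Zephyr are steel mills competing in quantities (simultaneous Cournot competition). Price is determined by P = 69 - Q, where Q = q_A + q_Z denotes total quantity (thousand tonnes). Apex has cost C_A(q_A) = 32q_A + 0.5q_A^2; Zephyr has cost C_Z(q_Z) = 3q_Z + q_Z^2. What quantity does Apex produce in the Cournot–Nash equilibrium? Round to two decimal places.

Apex's profit: π_A = (69 - Q)q_A - (32q_A + (1/2)q_A²). Setting ∂π_A/∂q_A = 0: 37 - 3q_A - (q_Z) = 0.
Zephyr's first-order condition: 66 - 4q_Z - (q_A) = 0.
So q_A = (37 - q_Z)/3 and q_Z = (66 - q_A)/4.
Solving the pair: q_A = 82/11, q_Z = 161/11.

7.45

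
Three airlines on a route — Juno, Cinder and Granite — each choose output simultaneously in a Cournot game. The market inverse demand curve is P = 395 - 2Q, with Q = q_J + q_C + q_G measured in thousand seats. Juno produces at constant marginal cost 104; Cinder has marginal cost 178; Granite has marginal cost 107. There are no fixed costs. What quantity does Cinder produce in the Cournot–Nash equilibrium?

Juno's profit: π_J = (395 - 2Q)q_J - (104q_J). Setting ∂π_J/∂q_J = 0: 291 - 4q_J - 2(q_C + q_G) = 0.
Cinder's first-order condition: 217 - 4q_C - 2(q_J + q_G) = 0.
Granite's profit: π_G = (395 - 2Q)q_G - (107q_G). Setting ∂π_G/∂q_G = 0: 288 - 4q_G - 2(q_J + q_C) = 0.
Summing all 3 equations gives 796 − 8Q = 0, hence Q = 199/2.
Back-substituting: q_J = (291 − 199)/2 = 46, q_C = (217 − 199)/2 = 9, q_G = (288 − 199)/2 = 89/2.

9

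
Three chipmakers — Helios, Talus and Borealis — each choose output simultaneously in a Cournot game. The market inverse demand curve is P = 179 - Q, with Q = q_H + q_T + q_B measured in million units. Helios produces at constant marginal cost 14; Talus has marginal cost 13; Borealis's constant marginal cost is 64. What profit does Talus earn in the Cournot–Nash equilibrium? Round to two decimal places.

2970.25

Helios's profit: π_H = (179 - Q)q_H - (14q_H). Setting ∂π_H/∂q_H = 0: 165 - 2q_H - (q_T + q_B) = 0.
Talus's first-order condition: 166 - 2q_T - (q_H + q_B) = 0.
Borealis's profit: π_B = (179 - Q)q_B - (64q_B). Setting ∂π_B/∂q_B = 0: 115 - 2q_B - (q_H + q_T) = 0.
Summing all 3 equations gives 446 − 4Q = 0, hence Q = 223/2.
Back-substituting: q_H = (165 − 223/2) = 107/2, q_T = (166 − 223/2) = 109/2, q_B = (115 − 223/2) = 7/2.
Price P = 179 - 223/2 = 135/2.
Talus's profit: (135/2 - 13)·(109/2) = 2970.2500.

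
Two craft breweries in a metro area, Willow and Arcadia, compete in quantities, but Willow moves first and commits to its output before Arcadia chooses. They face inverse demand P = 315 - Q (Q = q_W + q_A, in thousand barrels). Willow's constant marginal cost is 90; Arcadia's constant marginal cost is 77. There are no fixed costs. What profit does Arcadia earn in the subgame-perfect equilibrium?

4356

The follower Arcadia best-responds to any q_W: π_A = (315 - Q)q_A - 77q_A.
Setting the follower's marginal profit to zero, 238 - q_W - 2q_A = 0, i.e. q_A = (238 - q_W)/2.
Willow substitutes q_A(q_W) into its own profit: π_W = q_W(315 - q_W - (238 - q_W)/2) - 90q_W = (196 - (1/2)q_W)q_W - 90q_W.
Maximising: ∂π_W/∂q_W = 106 - q_W = 0, giving q_W = 106.
Then q_A = (238 - 106)/2 = 66.
Price P = 315 - 172 = 143.
Arcadia's profit: (143 - 77)·66 = 4356.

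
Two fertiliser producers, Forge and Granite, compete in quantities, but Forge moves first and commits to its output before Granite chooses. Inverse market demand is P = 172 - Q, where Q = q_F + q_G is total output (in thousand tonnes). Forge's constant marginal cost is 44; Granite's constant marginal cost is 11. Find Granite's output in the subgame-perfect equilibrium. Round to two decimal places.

The follower Granite best-responds to any q_F: π_G = (172 - Q)q_G - 11q_G.
Setting the follower's marginal profit to zero, 161 - q_F - 2q_G = 0, i.e. q_G = (161 - q_F)/2.
Forge substitutes q_G(q_F) into its own profit: π_F = q_F(172 - q_F - (161 - q_F)/2) - 44q_F = (183/2 - (1/2)q_F)q_F - 44q_F.
Leader FOC: 95/2 - q_F = 0, so q_F = 95/2.
Then q_G = (161 - 95/2)/2 = 227/4.

56.75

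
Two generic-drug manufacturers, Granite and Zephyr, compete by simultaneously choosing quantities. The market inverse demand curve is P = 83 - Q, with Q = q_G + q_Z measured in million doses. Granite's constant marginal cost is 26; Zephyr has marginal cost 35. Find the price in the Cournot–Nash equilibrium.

48

Granite's profit: π_G = (83 - Q)q_G - (26q_G). Setting ∂π_G/∂q_G = 0: 57 - 2q_G - (q_Z) = 0.
Zephyr's profit: π_Z = (83 - Q)q_Z - (35q_Z). Setting ∂π_Z/∂q_Z = 0: 48 - 2q_Z - (q_G) = 0.
Rearranging gives the reaction functions q_G = (57 - q_Z)/2 and q_Z = (48 - q_G)/2.
Substituting one into the other gives q_G = 22 and q_Z = 13.
Total output Q = 35, so price P = 83 - 35 = 48.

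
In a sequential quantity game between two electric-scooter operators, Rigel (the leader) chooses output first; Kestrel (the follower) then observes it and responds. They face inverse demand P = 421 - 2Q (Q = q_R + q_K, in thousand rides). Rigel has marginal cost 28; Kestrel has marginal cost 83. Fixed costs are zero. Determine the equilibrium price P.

140

Solve by backward induction. Given q_R, the follower Kestrel maximises π_K = (421 - 2q_R - 2q_K)q_K - 83q_K.
Setting the follower's marginal profit to zero, 338 - 2q_R - 4q_K = 0, i.e. q_K = (338 - 2q_R)/4.
The leader anticipates this reaction. Substituting into P = 421 - 2Q gives P = 252 - q_R, so π_R = (252 - q_R)q_R - 28q_R.
The leader's first-order condition 224 - 2q_R = 0 yields q_R = 112.
Then q_K = (338 - 2·112)/4 = 57/2.
Total output Q = 281/2, so price P = 421 - 2·(281/2) = 140.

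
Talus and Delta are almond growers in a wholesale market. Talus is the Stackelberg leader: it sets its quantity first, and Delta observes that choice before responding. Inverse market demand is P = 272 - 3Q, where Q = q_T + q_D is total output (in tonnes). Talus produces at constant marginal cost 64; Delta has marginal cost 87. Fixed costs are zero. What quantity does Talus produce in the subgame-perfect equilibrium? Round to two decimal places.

38.50

The follower Delta best-responds to any q_T: π_D = (272 - 3Q)q_D - 87q_D.
Setting the follower's marginal profit to zero, 185 - 3q_T - 6q_D = 0, i.e. q_D = (185 - 3q_T)/6.
The leader anticipates this reaction. Substituting into P = 272 - 3Q gives P = 359/2 - (3/2)q_T, so π_T = (359/2 - (3/2)q_T)q_T - 64q_T.
Leader FOC: 231/2 - 3q_T = 0, so q_T = 77/2.
Then q_D = (185 - 3·(77/2))/6 = 139/12.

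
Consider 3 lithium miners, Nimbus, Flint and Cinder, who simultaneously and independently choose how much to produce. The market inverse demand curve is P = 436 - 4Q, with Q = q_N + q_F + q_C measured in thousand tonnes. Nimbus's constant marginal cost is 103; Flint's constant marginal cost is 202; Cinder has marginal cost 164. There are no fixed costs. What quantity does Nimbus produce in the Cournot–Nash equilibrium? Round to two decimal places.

Nimbus's profit: π_N = (436 - 4Q)q_N - (103q_N). Setting ∂π_N/∂q_N = 0: 333 - 8q_N - 4(q_F + q_C) = 0.
Flint's profit: π_F = (436 - 4Q)q_F - (202q_F). Setting ∂π_F/∂q_F = 0: 234 - 8q_F - 4(q_N + q_C) = 0.
Cinder's profit: π_C = (436 - 4Q)q_C - (164q_C). Setting ∂π_C/∂q_C = 0: 272 - 8q_C - 4(q_N + q_F) = 0.
Adding the 3 first-order conditions: 839 − 16Q = 0, so Q = 839/16.
Back-substituting: q_N = (333 − 839/4)/4 = 493/16, q_F = (234 − 839/4)/4 = 97/16, q_C = (272 − 839/4)/4 = 249/16.

30.81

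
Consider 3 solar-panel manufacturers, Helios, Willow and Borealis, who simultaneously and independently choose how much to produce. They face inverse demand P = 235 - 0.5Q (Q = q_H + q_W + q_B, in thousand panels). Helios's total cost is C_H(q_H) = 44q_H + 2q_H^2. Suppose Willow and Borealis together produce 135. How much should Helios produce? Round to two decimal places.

With rivals' combined output fixed at 135, Helios's profit is π_H = (235 - (1/2)·135 - (1/2)q_H)q_H - (44q_H + 2q_H²) = (335/2 - (1/2)q_H)q_H - (44q_H + 2q_H²).
∂π_H/∂q_H = 247/2 - 5q_H = 0, so q_H = 247/10.

24.70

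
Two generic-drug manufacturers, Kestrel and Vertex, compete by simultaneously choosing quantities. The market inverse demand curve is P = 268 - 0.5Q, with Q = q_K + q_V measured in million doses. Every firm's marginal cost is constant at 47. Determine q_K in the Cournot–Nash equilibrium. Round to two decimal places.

147.33

A representative firm's profit is π_i = q_i(268 - 0.5Q) - 47q_i.
First-order condition (treating rivals' output as given): 221 - q_i - (1/2)q_j = 0.
By symmetry each firm produces the same amount; substituting q_j = q_i yields q_i = 221/(3/2) = 442/3.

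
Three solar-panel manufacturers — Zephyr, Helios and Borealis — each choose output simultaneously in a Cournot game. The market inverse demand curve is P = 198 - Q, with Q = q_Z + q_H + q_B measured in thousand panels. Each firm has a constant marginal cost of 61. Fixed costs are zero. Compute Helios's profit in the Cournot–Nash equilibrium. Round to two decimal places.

Each firm earns π_i = (198 - Q)q_i - 61q_i.
First-order condition (treating rivals' output as given): 137 - 2q_i - Σ_{j≠i} q_j = 0.
By symmetry each firm produces the same amount; substituting Σ_{j≠i} q_j = 2q_i yields q_i = 137/4.
Price P = 198 - 411/4 = 381/4.
Helios's profit: (381/4 - 61)·(137/4) = 1173.0625.

1173.06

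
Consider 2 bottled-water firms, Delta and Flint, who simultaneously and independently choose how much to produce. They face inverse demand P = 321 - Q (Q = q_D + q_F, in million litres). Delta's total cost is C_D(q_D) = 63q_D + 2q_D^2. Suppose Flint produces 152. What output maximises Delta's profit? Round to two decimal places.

17.67

With the rival's output fixed at 152, Delta's profit is π_D = (321 - 152 - q_D)q_D - (63q_D + 2q_D²) = (169 - q_D)q_D - (63q_D + 2q_D²).
∂π_D/∂q_D = 106 - 6q_D = 0, so q_D = 53/3.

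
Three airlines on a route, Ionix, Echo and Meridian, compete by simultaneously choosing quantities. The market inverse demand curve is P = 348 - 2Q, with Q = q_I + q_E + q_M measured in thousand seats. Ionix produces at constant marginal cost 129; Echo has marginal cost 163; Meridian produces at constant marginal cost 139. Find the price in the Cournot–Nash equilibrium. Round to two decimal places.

Ionix's profit: π_I = (348 - 2Q)q_I - (129q_I). Setting ∂π_I/∂q_I = 0: 219 - 4q_I - 2(q_E + q_M) = 0.
Echo's profit: π_E = (348 - 2Q)q_E - (163q_E). Setting ∂π_E/∂q_E = 0: 185 - 4q_E - 2(q_I + q_M) = 0.
Meridian's profit: π_M = (348 - 2Q)q_M - (139q_M). Setting ∂π_M/∂q_M = 0: 209 - 4q_M - 2(q_I + q_E) = 0.
Adding the 3 conditions: 613 − 4Q − 4Q = 0, i.e. Q = 613/8.
Back-substituting: q_I = (219 − 613/4)/2 = 263/8, q_E = (185 − 613/4)/2 = 127/8, q_M = (209 − 613/4)/2 = 223/8.
Total output Q = 613/8, so price P = 348 - 2·(613/8) = 779/4.

194.75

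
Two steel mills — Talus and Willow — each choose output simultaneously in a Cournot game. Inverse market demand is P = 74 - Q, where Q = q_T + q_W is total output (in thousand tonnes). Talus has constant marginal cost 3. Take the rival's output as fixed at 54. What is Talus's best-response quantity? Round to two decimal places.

With the rival's output fixed at 54, Talus's profit is π_T = (74 - 54 - q_T)q_T - (3q_T) = (20 - q_T)q_T - (3q_T).
∂π_T/∂q_T = 17 - 2q_T = 0, so q_T = 17/2.

8.50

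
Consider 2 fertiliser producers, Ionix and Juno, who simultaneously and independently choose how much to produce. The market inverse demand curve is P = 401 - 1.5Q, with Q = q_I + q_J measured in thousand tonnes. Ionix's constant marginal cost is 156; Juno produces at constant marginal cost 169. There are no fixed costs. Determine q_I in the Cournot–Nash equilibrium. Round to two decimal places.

Ionix's profit: π_I = (401 - 1.5Q)q_I - (156q_I). Setting ∂π_I/∂q_I = 0: 245 - 3q_I - (3/2)(q_J) = 0.
Juno's first-order condition: 232 - 3q_J - (3/2)(q_I) = 0.
Rearranging gives the reaction functions q_I = (245 - (3/2)q_J)/3 and q_J = (232 - (3/2)q_I)/3.
Solving the pair: q_I = 172/3, q_J = 146/3.

57.33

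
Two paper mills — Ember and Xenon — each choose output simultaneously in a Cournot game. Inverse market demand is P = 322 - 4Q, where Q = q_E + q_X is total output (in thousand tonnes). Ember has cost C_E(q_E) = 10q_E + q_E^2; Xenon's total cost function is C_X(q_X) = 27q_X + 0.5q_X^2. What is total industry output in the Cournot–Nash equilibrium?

Ember's profit: π_E = (322 - 4Q)q_E - (10q_E + q_E²). Setting ∂π_E/∂q_E = 0: 312 - 10q_E - 4(q_X) = 0.
Xenon's profit: π_X = (322 - 4Q)q_X - (27q_X + (1/2)q_X²). Setting ∂π_X/∂q_X = 0: 295 - 9q_X - 4(q_E) = 0.
So q_E = (312 - 4q_X)/10 and q_X = (295 - 4q_E)/9.
Solving the pair: q_E = 22, q_X = 23.
Total output Q = 22 + 23 = 45.

45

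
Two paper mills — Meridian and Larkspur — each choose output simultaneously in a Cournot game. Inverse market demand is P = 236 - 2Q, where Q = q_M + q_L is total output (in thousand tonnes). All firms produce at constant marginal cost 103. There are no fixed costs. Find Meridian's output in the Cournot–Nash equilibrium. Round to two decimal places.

22.17

A representative firm's profit is π_i = q_i(236 - 2Q) - 103q_i.
First-order condition (treating rivals' output as given): 133 - 4q_i - 2q_j = 0.
By symmetry each firm produces the same amount; substituting q_j = q_i yields q_i = 133/6.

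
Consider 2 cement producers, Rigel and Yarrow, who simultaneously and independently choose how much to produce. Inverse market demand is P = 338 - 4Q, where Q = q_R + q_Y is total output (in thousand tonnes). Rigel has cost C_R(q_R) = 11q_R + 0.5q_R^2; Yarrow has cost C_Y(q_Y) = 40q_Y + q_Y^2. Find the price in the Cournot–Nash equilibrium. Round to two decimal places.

Rigel's profit: π_R = (338 - 4Q)q_R - (11q_R + (1/2)q_R²). Setting ∂π_R/∂q_R = 0: 327 - 9q_R - 4(q_Y) = 0.
Yarrow's profit: π_Y = (338 - 4Q)q_Y - (40q_Y + q_Y²). Setting ∂π_Y/∂q_Y = 0: 298 - 10q_Y - 4(q_R) = 0.
Best responses: q_R = (327 - 4q_Y)/9, q_Y = (298 - 4q_R)/10.
Substituting one into the other gives q_R = 1039/37 and q_Y = 687/37.
Total output Q = 1726/37, so price P = 338 - 4·(1726/37) = 151.4054.

151.41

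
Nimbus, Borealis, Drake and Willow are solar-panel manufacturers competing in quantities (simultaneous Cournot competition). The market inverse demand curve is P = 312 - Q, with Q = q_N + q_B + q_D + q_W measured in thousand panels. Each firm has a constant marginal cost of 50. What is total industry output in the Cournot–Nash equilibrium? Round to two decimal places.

Each firm earns π_i = (312 - Q)q_i - 50q_i.
First-order condition (treating rivals' output as given): 262 - 2q_i - Σ_{j≠i} q_j = 0.
By symmetry each firm produces the same amount; substituting Σ_{j≠i} q_j = 3q_i yields q_i = 262/5.
Total output Q = 262/5 + 262/5 + 262/5 + 262/5 = 1048/5.

209.60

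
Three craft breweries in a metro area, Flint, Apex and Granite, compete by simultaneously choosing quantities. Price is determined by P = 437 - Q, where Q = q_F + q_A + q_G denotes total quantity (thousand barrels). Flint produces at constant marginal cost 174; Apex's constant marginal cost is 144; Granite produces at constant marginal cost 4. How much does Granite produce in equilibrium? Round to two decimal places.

Flint's profit: π_F = (437 - Q)q_F - (174q_F). Setting ∂π_F/∂q_F = 0: 263 - 2q_F - (q_A + q_G) = 0.
Apex's profit: π_A = (437 - Q)q_A - (144q_A). Setting ∂π_A/∂q_A = 0: 293 - 2q_A - (q_F + q_G) = 0.
Granite's profit: π_G = (437 - Q)q_G - (4q_G). Setting ∂π_G/∂q_G = 0: 433 - 2q_G - (q_F + q_A) = 0.
Summing all 3 equations gives 989 − 4Q = 0, hence Q = 989/4.
Back-substituting: q_F = (263 − 989/4) = 63/4, q_A = (293 − 989/4) = 183/4, q_G = (433 − 989/4) = 743/4.

185.75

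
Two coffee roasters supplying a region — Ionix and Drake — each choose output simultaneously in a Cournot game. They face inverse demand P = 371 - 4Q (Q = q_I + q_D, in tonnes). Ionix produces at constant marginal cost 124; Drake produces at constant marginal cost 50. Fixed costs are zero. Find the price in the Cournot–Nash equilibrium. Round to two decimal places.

Ionix's profit: π_I = (371 - 4Q)q_I - (124q_I). Setting ∂π_I/∂q_I = 0: 247 - 8q_I - 4(q_D) = 0.
Drake's profit: π_D = (371 - 4Q)q_D - (50q_D). Setting ∂π_D/∂q_D = 0: 321 - 8q_D - 4(q_I) = 0.
Best responses: q_I = (247 - 4q_D)/8, q_D = (321 - 4q_I)/8.
Substituting one into the other gives q_I = 173/12 and q_D = 395/12.
Total output Q = 142/3, so price P = 371 - 4·(142/3) = 545/3.

181.67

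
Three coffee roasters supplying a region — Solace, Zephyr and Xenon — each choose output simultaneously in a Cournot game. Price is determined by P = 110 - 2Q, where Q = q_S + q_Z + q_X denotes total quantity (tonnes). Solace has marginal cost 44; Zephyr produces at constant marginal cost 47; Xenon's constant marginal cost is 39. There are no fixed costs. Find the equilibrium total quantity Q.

Solace's profit: π_S = (110 - 2Q)q_S - (44q_S). Setting ∂π_S/∂q_S = 0: 66 - 4q_S - 2(q_Z + q_X) = 0.
Zephyr's profit: π_Z = (110 - 2Q)q_Z - (47q_Z). Setting ∂π_Z/∂q_Z = 0: 63 - 4q_Z - 2(q_S + q_X) = 0.
Xenon's profit: π_X = (110 - 2Q)q_X - (39q_X). Setting ∂π_X/∂q_X = 0: 71 - 4q_X - 2(q_S + q_Z) = 0.
Summing all 3 equations gives 200 − 8Q = 0, hence Q = 25.
Back-substituting: q_S = (66 − 50)/2 = 8, q_Z = (63 − 50)/2 = 13/2, q_X = (71 − 50)/2 = 21/2.
Total output Q = 8 + 13/2 + 21/2 = 25.

25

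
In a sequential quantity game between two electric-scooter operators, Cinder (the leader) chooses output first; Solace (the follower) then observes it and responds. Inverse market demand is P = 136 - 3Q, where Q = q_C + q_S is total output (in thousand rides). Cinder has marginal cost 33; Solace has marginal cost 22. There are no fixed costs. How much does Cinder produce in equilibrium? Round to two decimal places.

15.33

The follower Solace best-responds to any q_C: π_S = (136 - 3Q)q_S - 22q_S.
Setting the follower's marginal profit to zero, 114 - 3q_C - 6q_S = 0, i.e. q_S = (114 - 3q_C)/6.
The leader anticipates this reaction. Substituting into P = 136 - 3Q gives P = 79 - (3/2)q_C, so π_C = (79 - (3/2)q_C)q_C - 33q_C.
Maximising: ∂π_C/∂q_C = 46 - 3q_C = 0, giving q_C = 46/3.
Then q_S = (114 - 3·(46/3))/6 = 34/3.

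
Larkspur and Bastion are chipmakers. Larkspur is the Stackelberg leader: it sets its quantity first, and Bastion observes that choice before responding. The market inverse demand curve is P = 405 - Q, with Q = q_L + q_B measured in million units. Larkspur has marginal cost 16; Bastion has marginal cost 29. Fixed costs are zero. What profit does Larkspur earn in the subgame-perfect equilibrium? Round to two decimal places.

The follower Bastion best-responds to any q_L: π_B = (405 - Q)q_B - 29q_B.
Setting the follower's marginal profit to zero, 376 - q_L - 2q_B = 0, i.e. q_B = (376 - q_L)/2.
Larkspur substitutes q_B(q_L) into its own profit: π_L = q_L(405 - q_L - (376 - q_L)/2) - 16q_L = (217 - (1/2)q_L)q_L - 16q_L.
The leader's first-order condition 201 - q_L = 0 yields q_L = 201.
Then q_B = (376 - 201)/2 = 175/2.
Price P = 405 - 577/2 = 233/2.
Larkspur's profit: (233/2 - 16)·201 = 20200.5000.

20200.50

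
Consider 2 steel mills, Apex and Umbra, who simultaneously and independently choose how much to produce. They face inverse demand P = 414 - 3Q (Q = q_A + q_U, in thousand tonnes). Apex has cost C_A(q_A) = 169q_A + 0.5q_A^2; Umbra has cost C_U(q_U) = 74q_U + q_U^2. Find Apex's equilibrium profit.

Apex's profit: π_A = (414 - 3Q)q_A - (169q_A + (1/2)q_A²). Setting ∂π_A/∂q_A = 0: 245 - 7q_A - 3(q_U) = 0.
Umbra's first-order condition: 340 - 8q_U - 3(q_A) = 0.
Rearranging gives the reaction functions q_A = (245 - 3q_U)/7 and q_U = (340 - 3q_A)/8.
Substituting one into the other gives q_A = 20 and q_U = 35.
Price P = 414 - 3·55 = 249.
Apex's profit: 249·20 - 169·20 - (1/2)·20² = 1400.

1400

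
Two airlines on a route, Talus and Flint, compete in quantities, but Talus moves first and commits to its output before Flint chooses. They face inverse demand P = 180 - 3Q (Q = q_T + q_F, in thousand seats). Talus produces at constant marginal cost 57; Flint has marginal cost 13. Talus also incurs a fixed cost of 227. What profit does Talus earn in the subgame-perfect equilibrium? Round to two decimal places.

33.04

Solve by backward induction. Given q_T, the follower Flint maximises π_F = (180 - 3q_T - 3q_F)q_F - 13q_F.
Setting the follower's marginal profit to zero, 167 - 3q_T - 6q_F = 0, i.e. q_F = (167 - 3q_T)/6.
Talus substitutes q_F(q_T) into its own profit: π_T = q_T(180 - 3q_T - (167 - 3q_T)/2) - 57q_T = (193/2 - (3/2)q_T)q_T - 57q_T.
Leader FOC: 79/2 - 3q_T = 0, so q_T = 79/6.
Then q_F = (167 - 3·(79/6))/6 = 85/4.
Price P = 180 - 3·(413/12) = 307/4.
Talus's profit: (307/4 - 57)·(79/6) - 227 = 793/24.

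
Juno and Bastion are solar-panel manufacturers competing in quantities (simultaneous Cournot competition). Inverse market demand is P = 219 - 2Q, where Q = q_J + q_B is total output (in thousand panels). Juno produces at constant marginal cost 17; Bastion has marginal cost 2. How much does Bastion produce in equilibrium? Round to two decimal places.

38.67

Juno's profit: π_J = (219 - 2Q)q_J - (17q_J). Setting ∂π_J/∂q_J = 0: 202 - 4q_J - 2(q_B) = 0.
Bastion's first-order condition: 217 - 4q_B - 2(q_J) = 0.
So q_J = (202 - 2q_B)/4 and q_B = (217 - 2q_J)/4.
Solving the pair: q_J = 187/6, q_B = 116/3.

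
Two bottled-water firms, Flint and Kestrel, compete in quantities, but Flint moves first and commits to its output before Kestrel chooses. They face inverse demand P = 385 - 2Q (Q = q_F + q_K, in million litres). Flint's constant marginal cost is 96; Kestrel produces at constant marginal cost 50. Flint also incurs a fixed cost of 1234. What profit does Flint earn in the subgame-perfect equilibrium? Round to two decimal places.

The follower Kestrel best-responds to any q_F: π_K = (385 - 2Q)q_K - 50q_K.
Follower FOC: 335 - 2q_F - 4q_K = 0, so q_K(q_F) = (335 - 2q_F)/4.
Flint substitutes q_K(q_F) into its own profit: π_F = q_F(385 - 2q_F - (335 - 2q_F)/2) - 96q_F = (435/2 - q_F)q_F - 96q_F.
Maximising: ∂π_F/∂q_F = 243/2 - 2q_F = 0, giving q_F = 243/4.
Then q_K = (335 - 2·(243/4))/4 = 427/8.
Price P = 385 - 2·(913/8) = 627/4.
Flint's profit: (627/4 - 96)·(243/4) - 1234 = 2456.5625.

2456.56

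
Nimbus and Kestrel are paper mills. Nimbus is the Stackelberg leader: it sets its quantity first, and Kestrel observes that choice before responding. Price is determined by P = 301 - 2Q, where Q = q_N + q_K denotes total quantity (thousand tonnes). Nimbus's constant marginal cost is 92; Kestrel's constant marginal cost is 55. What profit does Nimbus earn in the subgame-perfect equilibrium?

1849

Solve by backward induction. Given q_N, the follower Kestrel maximises π_K = (301 - 2q_N - 2q_K)q_K - 55q_K.
Follower FOC: 246 - 2q_N - 4q_K = 0, so q_K(q_N) = (246 - 2q_N)/4.
Nimbus substitutes q_K(q_N) into its own profit: π_N = q_N(301 - 2q_N - (246 - 2q_N)/2) - 92q_N = (178 - q_N)q_N - 92q_N.
Maximising: ∂π_N/∂q_N = 86 - 2q_N = 0, giving q_N = 43.
Then q_K = (246 - 2·43)/4 = 40.
Price P = 301 - 2·83 = 135.
Nimbus's profit: (135 - 92)·43 = 1849.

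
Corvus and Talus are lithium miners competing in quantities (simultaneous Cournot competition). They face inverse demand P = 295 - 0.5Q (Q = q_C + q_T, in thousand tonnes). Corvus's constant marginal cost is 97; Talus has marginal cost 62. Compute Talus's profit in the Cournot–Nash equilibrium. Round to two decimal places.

15960.89

Corvus's profit: π_C = (295 - 0.5Q)q_C - (97q_C). Setting ∂π_C/∂q_C = 0: 198 - q_C - (1/2)(q_T) = 0.
Talus's first-order condition: 233 - q_T - (1/2)(q_C) = 0.
Best responses: q_C = (198 - (1/2)q_T), q_T = (233 - (1/2)q_C).
Substituting one into the other gives q_C = 326/3 and q_T = 536/3.
Price P = 295 - (1/2)·(862/3) = 454/3.
Talus's profit: (454/3 - 62)·(536/3) = 15960.8889.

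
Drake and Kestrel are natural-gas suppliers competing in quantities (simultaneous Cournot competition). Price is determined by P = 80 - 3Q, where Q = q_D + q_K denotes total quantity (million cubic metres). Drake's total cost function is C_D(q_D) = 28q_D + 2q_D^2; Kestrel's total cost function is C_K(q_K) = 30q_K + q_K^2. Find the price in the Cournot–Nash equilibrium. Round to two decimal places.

Drake's profit: π_D = (80 - 3Q)q_D - (28q_D + 2q_D²). Setting ∂π_D/∂q_D = 0: 52 - 10q_D - 3(q_K) = 0.
Kestrel's first-order condition: 50 - 8q_K - 3(q_D) = 0.
Rearranging gives the reaction functions q_D = (52 - 3q_K)/10 and q_K = (50 - 3q_D)/8.
Solving the pair: q_D = 266/71, q_K = 344/71.
Total output Q = 610/71, so price P = 80 - 3·(610/71) = 54.2254.

54.23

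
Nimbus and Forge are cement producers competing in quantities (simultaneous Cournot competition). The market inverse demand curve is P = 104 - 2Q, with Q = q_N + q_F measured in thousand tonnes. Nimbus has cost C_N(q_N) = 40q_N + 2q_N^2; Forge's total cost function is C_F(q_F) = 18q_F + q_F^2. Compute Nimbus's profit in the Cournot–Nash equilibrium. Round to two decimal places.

92.86

Nimbus's profit: π_N = (104 - 2Q)q_N - (40q_N + 2q_N²). Setting ∂π_N/∂q_N = 0: 64 - 8q_N - 2(q_F) = 0.
Forge's first-order condition: 86 - 6q_F - 2(q_N) = 0.
So q_N = (64 - 2q_F)/8 and q_F = (86 - 2q_N)/6.
Substituting one into the other gives q_N = 53/11 and q_F = 140/11.
Price P = 104 - 2·(193/11) = 758/11.
Nimbus's profit: (758/11)·(53/11) - 40·(53/11) - 2(53/11)² = 92.8595.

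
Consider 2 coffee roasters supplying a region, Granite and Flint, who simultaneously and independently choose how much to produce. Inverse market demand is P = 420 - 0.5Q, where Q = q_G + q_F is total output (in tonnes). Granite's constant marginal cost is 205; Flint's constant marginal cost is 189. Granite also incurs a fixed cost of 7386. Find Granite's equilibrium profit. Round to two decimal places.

Granite's profit: π_G = (420 - 0.5Q)q_G - (205q_G). Setting ∂π_G/∂q_G = 0: 215 - q_G - (1/2)(q_F) = 0.
Flint's profit: π_F = (420 - 0.5Q)q_F - (189q_F). Setting ∂π_F/∂q_F = 0: 231 - q_F - (1/2)(q_G) = 0.
Rearranging gives the reaction functions q_G = (215 - (1/2)q_F) and q_F = (231 - (1/2)q_G).
Substituting one into the other gives q_G = 398/3 and q_F = 494/3.
Price P = 420 - (1/2)·(892/3) = 814/3.
Granite's profit: (814/3 - 205)·(398/3) - 7386 = 1414.2222.

1414.22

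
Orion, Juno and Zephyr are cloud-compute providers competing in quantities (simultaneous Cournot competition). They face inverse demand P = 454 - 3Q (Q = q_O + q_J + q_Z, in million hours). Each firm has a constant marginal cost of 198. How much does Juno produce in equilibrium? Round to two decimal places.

21.33

A representative firm's profit is π_i = q_i(454 - 3Q) - 198q_i.
First-order condition (treating rivals' output as given): 256 - 6q_i - 3·Σ_{j≠i} q_j = 0.
By symmetry each firm produces the same amount; substituting Σ_{j≠i} q_j = 2q_i yields q_i = 256/12 = 64/3.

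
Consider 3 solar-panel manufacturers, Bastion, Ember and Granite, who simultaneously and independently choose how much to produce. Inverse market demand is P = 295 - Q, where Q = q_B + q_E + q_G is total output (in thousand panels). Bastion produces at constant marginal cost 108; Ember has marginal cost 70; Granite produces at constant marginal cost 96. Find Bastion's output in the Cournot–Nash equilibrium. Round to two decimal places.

Bastion's profit: π_B = (295 - Q)q_B - (108q_B). Setting ∂π_B/∂q_B = 0: 187 - 2q_B - (q_E + q_G) = 0.
Ember's profit: π_E = (295 - Q)q_E - (70q_E). Setting ∂π_E/∂q_E = 0: 225 - 2q_E - (q_B + q_G) = 0.
Granite's first-order condition: 199 - 2q_G - (q_B + q_E) = 0.
Adding the 3 conditions: 611 − 2Q − 2Q = 0, i.e. Q = 611/4.
Back-substituting: q_B = (187 − 611/4) = 137/4, q_E = (225 − 611/4) = 289/4, q_G = (199 − 611/4) = 185/4.

34.25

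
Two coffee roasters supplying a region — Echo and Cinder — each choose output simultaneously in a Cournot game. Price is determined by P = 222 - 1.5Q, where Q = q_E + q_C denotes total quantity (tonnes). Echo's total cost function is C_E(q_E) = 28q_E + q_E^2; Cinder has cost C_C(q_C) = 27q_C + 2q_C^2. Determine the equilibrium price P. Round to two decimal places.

141.87

Echo's profit: π_E = (222 - 1.5Q)q_E - (28q_E + q_E²). Setting ∂π_E/∂q_E = 0: 194 - 5q_E - (3/2)(q_C) = 0.
Cinder's profit: π_C = (222 - 1.5Q)q_C - (27q_C + 2q_C²). Setting ∂π_C/∂q_C = 0: 195 - 7q_C - (3/2)(q_E) = 0.
So q_E = (194 - (3/2)q_C)/5 and q_C = (195 - (3/2)q_E)/7.
Substituting one into the other gives q_E = 32.5344 and q_C = 20.8855.
Total output Q = 53.4198, so price P = 222 - (3/2)·53.4198 = 141.8702.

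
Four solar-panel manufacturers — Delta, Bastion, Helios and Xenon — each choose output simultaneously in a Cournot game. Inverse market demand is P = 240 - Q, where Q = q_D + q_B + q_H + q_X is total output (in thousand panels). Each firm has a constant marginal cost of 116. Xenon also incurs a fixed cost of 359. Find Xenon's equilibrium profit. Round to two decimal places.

256.04

Each firm earns π_i = (240 - Q)q_i - 116q_i.
First-order condition (treating rivals' output as given): 124 - 2q_i - Σ_{j≠i} q_j = 0.
With identical firms every q_j equals q_i, so Σ_{j≠i} q_j = 3q_i and 124 = 5q_i, giving q_i = 124/5.
Price P = 240 - 496/5 = 704/5.
Xenon's profit: (704/5 - 116)·(124/5) - 359 = 256.0400.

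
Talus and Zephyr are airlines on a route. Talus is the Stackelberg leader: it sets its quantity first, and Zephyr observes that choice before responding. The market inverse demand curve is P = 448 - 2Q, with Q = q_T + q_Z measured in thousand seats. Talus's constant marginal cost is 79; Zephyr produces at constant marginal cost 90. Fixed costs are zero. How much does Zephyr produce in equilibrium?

42

Solve by backward induction. Given q_T, the follower Zephyr maximises π_Z = (448 - 2q_T - 2q_Z)q_Z - 90q_Z.
Setting the follower's marginal profit to zero, 358 - 2q_T - 4q_Z = 0, i.e. q_Z = (358 - 2q_T)/4.
The leader anticipates this reaction. Substituting into P = 448 - 2Q gives P = 269 - q_T, so π_T = (269 - q_T)q_T - 79q_T.
The leader's first-order condition 190 - 2q_T = 0 yields q_T = 95.
Then q_Z = (358 - 2·95)/4 = 42.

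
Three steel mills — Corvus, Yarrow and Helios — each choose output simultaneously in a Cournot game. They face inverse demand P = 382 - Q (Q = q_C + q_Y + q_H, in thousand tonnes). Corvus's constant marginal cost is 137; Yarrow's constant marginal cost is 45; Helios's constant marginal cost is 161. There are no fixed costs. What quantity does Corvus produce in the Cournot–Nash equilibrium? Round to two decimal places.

Corvus's profit: π_C = (382 - Q)q_C - (137q_C). Setting ∂π_C/∂q_C = 0: 245 - 2q_C - (q_Y + q_H) = 0.
Yarrow's profit: π_Y = (382 - Q)q_Y - (45q_Y). Setting ∂π_Y/∂q_Y = 0: 337 - 2q_Y - (q_C + q_H) = 0.
Helios's first-order condition: 221 - 2q_H - (q_C + q_Y) = 0.
Adding the 3 conditions: 803 − 2Q − 2Q = 0, i.e. Q = 803/4.
Back-substituting: q_C = (245 − 803/4) = 177/4, q_Y = (337 − 803/4) = 545/4, q_H = (221 − 803/4) = 81/4.

44.25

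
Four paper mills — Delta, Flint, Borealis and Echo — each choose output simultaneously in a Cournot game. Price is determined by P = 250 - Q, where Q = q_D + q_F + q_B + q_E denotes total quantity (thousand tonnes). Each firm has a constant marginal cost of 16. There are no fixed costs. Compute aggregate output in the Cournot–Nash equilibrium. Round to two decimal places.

187.20

Each firm earns π_i = (250 - Q)q_i - 16q_i.
Setting ∂π_i/∂q_i = 0 with rivals' quantities fixed: 234 - 2q_i - Σ_{j≠i} q_j = 0.
By symmetry each firm produces the same amount; substituting Σ_{j≠i} q_j = 3q_i yields q_i = 234/5.
Total output Q = 234/5 + 234/5 + 234/5 + 234/5 = 936/5.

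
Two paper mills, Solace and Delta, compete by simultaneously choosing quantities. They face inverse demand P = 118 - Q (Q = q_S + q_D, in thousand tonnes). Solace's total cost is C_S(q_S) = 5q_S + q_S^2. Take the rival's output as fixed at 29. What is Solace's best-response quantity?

With the rival's output fixed at 29, Solace's profit is π_S = (118 - 29 - q_S)q_S - (5q_S + q_S²) = (89 - q_S)q_S - (5q_S + q_S²).
∂π_S/∂q_S = 84 - 4q_S = 0, so q_S = 21.

21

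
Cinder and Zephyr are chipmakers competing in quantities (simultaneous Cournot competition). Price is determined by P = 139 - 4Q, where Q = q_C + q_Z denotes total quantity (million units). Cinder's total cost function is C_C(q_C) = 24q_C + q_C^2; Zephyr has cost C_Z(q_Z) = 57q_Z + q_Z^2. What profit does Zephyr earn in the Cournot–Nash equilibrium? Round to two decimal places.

Cinder's profit: π_C = (139 - 4Q)q_C - (24q_C + q_C²). Setting ∂π_C/∂q_C = 0: 115 - 10q_C - 4(q_Z) = 0.
Zephyr's profit: π_Z = (139 - 4Q)q_Z - (57q_Z + q_Z²). Setting ∂π_Z/∂q_Z = 0: 82 - 10q_Z - 4(q_C) = 0.
So q_C = (115 - 4q_Z)/10 and q_Z = (82 - 4q_C)/10.
Substituting one into the other gives q_C = 137/14 and q_Z = 30/7.
Price P = 139 - 4·(197/14) = 579/7.
Zephyr's profit: (579/7)·(30/7) - 57·(30/7) - (30/7)² = 91.8367.

91.84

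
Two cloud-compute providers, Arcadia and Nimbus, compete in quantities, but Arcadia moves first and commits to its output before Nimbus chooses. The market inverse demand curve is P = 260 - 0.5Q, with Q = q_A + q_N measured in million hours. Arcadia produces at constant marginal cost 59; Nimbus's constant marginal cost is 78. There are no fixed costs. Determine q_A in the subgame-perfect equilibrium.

220

The follower Nimbus best-responds to any q_A: π_N = (260 - 0.5Q)q_N - 78q_N.
Follower FOC: 182 - (1/2)q_A - q_N = 0, so q_N(q_A) = (182 - (1/2)q_A).
Arcadia substitutes q_N(q_A) into its own profit: π_A = q_A(260 - (1/2)q_A - (182 - (1/2)q_A)/2) - 59q_A = (169 - (1/4)q_A)q_A - 59q_A.
Maximising: ∂π_A/∂q_A = 110 - (1/2)q_A = 0, giving q_A = 220.
Then q_N = (182 - (1/2)·220) = 72.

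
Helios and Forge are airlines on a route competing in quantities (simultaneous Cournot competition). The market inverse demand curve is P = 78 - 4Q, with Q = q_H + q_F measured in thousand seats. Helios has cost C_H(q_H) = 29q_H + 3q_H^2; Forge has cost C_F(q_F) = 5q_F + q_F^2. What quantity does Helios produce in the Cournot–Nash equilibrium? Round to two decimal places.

1.60

Helios's profit: π_H = (78 - 4Q)q_H - (29q_H + 3q_H²). Setting ∂π_H/∂q_H = 0: 49 - 14q_H - 4(q_F) = 0.
Forge's profit: π_F = (78 - 4Q)q_F - (5q_F + q_F²). Setting ∂π_F/∂q_F = 0: 73 - 10q_F - 4(q_H) = 0.
Best responses: q_H = (49 - 4q_F)/14, q_F = (73 - 4q_H)/10.
Solving the pair: q_H = 99/62, q_F = 413/62.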